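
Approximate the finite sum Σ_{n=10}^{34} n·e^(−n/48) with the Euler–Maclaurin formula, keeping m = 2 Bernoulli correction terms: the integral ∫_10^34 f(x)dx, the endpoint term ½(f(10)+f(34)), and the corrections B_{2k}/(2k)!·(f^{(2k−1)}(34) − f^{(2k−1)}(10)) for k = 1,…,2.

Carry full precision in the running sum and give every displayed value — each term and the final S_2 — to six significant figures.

S_2 ≈ 334.481

∫_10^34 x·e^(−x/48) dx evaluates to 322.091.
Boundary: ½(f(10) + f(34)) = ½(8.11936 + 16.7438) = 12.4316.
Integral + boundary = 334.523.
Order-1 term: 1/12 · (0.143635 − 0.642783) = -0.0415956.
Running total after k=1: 334.481.
Order-2 term: −1/720 · (0.000489828 − 0.000983792) = 6.86060e-07.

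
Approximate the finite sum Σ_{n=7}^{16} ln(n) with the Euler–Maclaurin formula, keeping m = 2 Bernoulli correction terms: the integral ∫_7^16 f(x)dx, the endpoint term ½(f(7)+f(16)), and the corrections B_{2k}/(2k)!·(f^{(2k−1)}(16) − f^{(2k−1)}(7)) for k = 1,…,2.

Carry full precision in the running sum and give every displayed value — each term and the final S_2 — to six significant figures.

S_2 ≈ 24.0926

The integral term ∫_7^16 ln(x) dx = 21.7400.
Endpoint term: (f(7) + f(16))/2 = (1.94591 + 2.77259)/2 = 2.35925.
So far: 24.0993.
Correction k=1: B_{2}/2! · (f^{(1)}(16) − f^{(1)}(7)) = 1/12 · (0.0625000 − 0.142857) = -0.00669643.
Partial sum through k=1: 24.0926.
Correction k=2: B_{4}/4! · (f^{(3)}(16) − f^{(3)}(7)) = −1/720 · (0.000488281 − 0.00583090) = 7.42031e-06.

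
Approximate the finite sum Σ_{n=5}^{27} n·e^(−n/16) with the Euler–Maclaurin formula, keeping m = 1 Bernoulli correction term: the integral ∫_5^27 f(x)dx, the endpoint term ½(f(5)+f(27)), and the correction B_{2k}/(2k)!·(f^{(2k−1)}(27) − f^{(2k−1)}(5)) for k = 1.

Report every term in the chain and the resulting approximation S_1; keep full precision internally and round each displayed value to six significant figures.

S_1 ≈ 122.829

The integral term ∫_5^27 x·e^(−x/16) dx = 118.556.
½[f(5) + f(27)] = ½[3.65808 + 4.99450] = 4.32629.
Running total after boundary: 122.882.
Correction k=1: B_{2}/2! · (f^{(1)}(27) − f^{(1)}(5)) = 1/12 · (-0.127175 − 0.502986) = -0.0525134.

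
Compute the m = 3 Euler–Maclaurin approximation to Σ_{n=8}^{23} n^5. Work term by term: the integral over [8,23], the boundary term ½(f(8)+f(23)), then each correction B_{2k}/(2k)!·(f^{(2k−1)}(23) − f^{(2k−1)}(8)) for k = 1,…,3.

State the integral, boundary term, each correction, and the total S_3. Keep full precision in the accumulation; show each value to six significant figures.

S_3 ≈ 2.79784e+07

∫_8^23 x^5 dx evaluates to 2.46290e+07.
½[f(8) + f(23)] = ½[32768.0 + 6.43634e+06] = 3.23456e+06.
Integral + boundary = 2.78635e+07.
k=1: B_{2}/(2)! × [f^{(1)}(23) − f^{(1)}(8)] = 1/12 × (1.39920e+06 − 20480.0) = 114894.
Partial sum through k=1: 2.79784e+07.
k=2: B_{4}/(4)! × [f^{(3)}(23) − f^{(3)}(8)] = −1/720 × (31740.0 − 3840.00) = -38.7500.
Partial sum through k=2: 2.79784e+07.
k=3: B_{6}/(6)! × [f^{(5)}(23) − f^{(5)}(8)] = 1/30240 × (120.000 − 120.000) = 0.00000.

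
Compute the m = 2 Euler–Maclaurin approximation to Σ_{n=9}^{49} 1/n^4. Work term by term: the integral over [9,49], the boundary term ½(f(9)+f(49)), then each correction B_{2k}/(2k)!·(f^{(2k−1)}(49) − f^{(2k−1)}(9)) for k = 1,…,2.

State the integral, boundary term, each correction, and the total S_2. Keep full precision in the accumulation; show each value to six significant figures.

Integral: ∫_9^49 1/x^4 dx = 0.000454414.
½[f(9) + f(49)] = ½[0.000152416 + 1.73467e-07] = 7.62946e-05.
So far: 0.000530709.
Correction k=1: B_{2}/2! · (f^{(1)}(49) − f^{(1)}(9)) = 1/12 · (-1.41605e-08 − (-6.77404e-05)) = 5.64385e-06.
After k=1: 0.000536353.
Correction k=2: B_{4}/4! · (f^{(3)}(49) − f^{(3)}(9)) = −1/720 · (-1.76933e-10 − (-2.50890e-05)) = -3.48456e-08.

S_2 ≈ 0.000536318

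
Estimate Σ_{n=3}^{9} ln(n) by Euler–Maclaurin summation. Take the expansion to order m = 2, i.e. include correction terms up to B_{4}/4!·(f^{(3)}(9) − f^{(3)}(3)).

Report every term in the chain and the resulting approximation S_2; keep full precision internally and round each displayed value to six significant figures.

S_2 ≈ 12.1087

The integral term ∫_3^9 ln(x) dx = 10.4792.
Boundary: ½(f(3) + f(9)) = ½(1.09861 + 2.19722) = 1.64792.
Integral + boundary = 12.1271.
k=1: B_{2}/(2)! × [f^{(1)}(9) − f^{(1)}(3)] = 1/12 × (0.111111 − 0.333333) = -0.0185185.
Running total after k=1: 12.1086.
k=2: B_{4}/(4)! × [f^{(3)}(9) − f^{(3)}(3)] = −1/720 × (0.00274348 − 0.0740741) = 9.90703e-05.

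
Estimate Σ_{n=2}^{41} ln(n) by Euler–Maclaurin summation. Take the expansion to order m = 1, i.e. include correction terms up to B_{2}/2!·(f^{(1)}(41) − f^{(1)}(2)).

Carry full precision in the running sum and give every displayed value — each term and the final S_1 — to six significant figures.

S_1 ≈ 114.034

Integral: ∫_2^41 ln(x) dx = 111.870.
Boundary: ½(f(2) + f(41)) = ½(0.693147 + 3.71357) = 2.20336.
Running total after boundary: 114.074.
Correction k=1: B_{2}/2! · (f^{(1)}(41) − f^{(1)}(2)) = 1/12 · (0.0243902 − 0.500000) = -0.0396341.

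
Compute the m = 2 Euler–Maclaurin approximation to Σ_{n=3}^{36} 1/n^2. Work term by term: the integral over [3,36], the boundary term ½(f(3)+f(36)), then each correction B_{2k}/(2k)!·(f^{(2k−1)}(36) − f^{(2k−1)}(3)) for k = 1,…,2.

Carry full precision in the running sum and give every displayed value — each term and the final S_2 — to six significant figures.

The integral term ∫_3^36 1/x^2 dx = 0.305556.
Endpoint term: (f(3) + f(36))/2 = (0.111111 + 0.000771605)/2 = 0.0559414.
So far: 0.361497.
Order-1 term: 1/12 · (-4.28669e-05 − (-0.0740741)) = 0.00616927.
Running total after k=1: 0.367666.
Order-2 term: −1/720 · (-3.96916e-07 − (-0.0987654)) = -0.000137174.

S_2 ≈ 0.367529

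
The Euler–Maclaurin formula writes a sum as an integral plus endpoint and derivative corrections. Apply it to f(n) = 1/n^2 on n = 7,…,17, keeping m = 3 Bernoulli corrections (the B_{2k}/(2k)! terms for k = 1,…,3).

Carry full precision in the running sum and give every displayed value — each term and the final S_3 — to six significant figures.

S_3 ≈ 0.0964179

Integral: ∫_7^17 1/x^2 dx = 0.0840336.
Endpoint term: (f(7) + f(17))/2 = (0.0204082 + 0.00346021)/2 = 0.0119342.
Running total after boundary: 0.0959678.
k=1: B_{2}/(2)! × [f^{(1)}(17) − f^{(1)}(7)] = 1/12 × (-0.000407083 − (-0.00583090)) = 0.000451985.
Partial sum through k=1: 0.0964198.
k=2: B_{4}/(4)! × [f^{(3)}(17) − f^{(3)}(7)] = −1/720 × (-1.69031e-05 − (-0.00142798)) = -1.95982e-06.
Partial sum through k=2: 0.0964178.
k=3: B_{6}/(6)! × [f^{(5)}(17) − f^{(5)}(7)] = 1/30240 × (-1.75465e-06 − (-0.000874271)) = 2.88531e-08.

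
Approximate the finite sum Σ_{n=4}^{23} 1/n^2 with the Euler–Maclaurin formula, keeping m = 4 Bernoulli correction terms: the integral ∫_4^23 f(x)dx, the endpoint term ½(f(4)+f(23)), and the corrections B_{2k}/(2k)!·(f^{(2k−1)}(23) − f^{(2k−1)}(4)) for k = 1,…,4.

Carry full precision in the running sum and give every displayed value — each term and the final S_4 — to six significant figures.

The integral term ∫_4^23 1/x^2 dx = 0.206522.
Endpoint term: (f(4) + f(23))/2 = (0.0625000 + 0.00189036)/2 = 0.0321952.
Integral + boundary = 0.238717.
Order-1 term: 1/12 · (-0.000164379 − (-0.0312500)) = 0.00259047.
Partial sum through k=1: 0.241307.
Order-2 term: −1/720 · (-3.72883e-06 − (-0.0234375)) = -3.25469e-05.
Partial sum through k=2: 0.241275.
Order-3 term: 1/30240 · (-2.11465e-07 − (-0.0439453)) = 1.45321e-06.
Partial sum through k=3: 0.241276.
Order-4 term: −1/1209600 · (-2.23857e-08 − (-0.153809)) = -1.27157e-07.

S_4 ≈ 0.241276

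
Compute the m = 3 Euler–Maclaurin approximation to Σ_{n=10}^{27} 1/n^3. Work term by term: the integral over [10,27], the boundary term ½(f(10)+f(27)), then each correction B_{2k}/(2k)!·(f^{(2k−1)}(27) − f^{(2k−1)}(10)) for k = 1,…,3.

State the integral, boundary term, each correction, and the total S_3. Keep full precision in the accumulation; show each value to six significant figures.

Integral: ∫_10^27 1/x^3 dx = 0.00431413.
½[f(10) + f(27)] = ½[0.00100000 + 5.08053e-05] = 0.000525403.
So far: 0.00483953.
Order-1 term: 1/12 · (-5.64503e-06 − (-0.000300000)) = 2.45296e-05.
Partial sum through k=1: 0.00486406.
Order-2 term: −1/720 · (-1.54870e-07 − (-6.00000e-05)) = -8.31182e-08.
Partial sum through k=2: 0.00486398.
Order-3 term: 1/30240 · (-8.92258e-09 − (-2.52000e-05)) = 8.33038e-10.

S_3 ≈ 0.00486398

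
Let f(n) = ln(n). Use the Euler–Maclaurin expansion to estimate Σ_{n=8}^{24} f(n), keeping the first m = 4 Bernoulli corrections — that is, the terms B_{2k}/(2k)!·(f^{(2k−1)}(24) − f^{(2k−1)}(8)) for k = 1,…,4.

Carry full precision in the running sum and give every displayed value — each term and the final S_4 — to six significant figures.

S_4 ≈ 46.2596

The integral term ∫_8^24 ln(x) dx = 43.6378.
Endpoint term: (f(8) + f(24))/2 = (2.07944 + 3.17805)/2 = 2.62875.
So far: 46.2665.
k=1: B_{2}/(2)! × [f^{(1)}(24) − f^{(1)}(8)] = 1/12 × (0.0416667 − 0.125000) = -0.00694444.
Running total after k=1: 46.2596.
k=2: B_{4}/(4)! × [f^{(3)}(24) − f^{(3)}(8)] = −1/720 × (0.000144676 − 0.00390625) = 5.22441e-06.
Running total after k=2: 46.2596.
k=3: B_{6}/(6)! × [f^{(5)}(24) − f^{(5)}(8)] = 1/30240 × (3.01408e-06 − 0.000732422) = -2.41206e-08.
Running total after k=3: 46.2596.
k=4: B_{8}/(8)! × [f^{(7)}(24) − f^{(7)}(8)] = −1/1209600 × (1.56983e-07 − 0.000343323) = 2.83702e-10.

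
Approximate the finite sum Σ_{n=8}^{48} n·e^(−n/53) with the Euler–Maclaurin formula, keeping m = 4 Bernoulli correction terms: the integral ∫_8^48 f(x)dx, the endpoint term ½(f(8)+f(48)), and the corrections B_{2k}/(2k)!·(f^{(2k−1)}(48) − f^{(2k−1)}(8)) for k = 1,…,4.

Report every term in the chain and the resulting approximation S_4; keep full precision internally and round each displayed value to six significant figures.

S_4 ≈ 629.046

The integral term ∫_8^48 x·e^(−x/53) dx = 615.962.
Boundary: ½(f(8) + f(48)) = ½(6.87917 + 19.4052) = 13.1422.
So far: 629.104.
Order-1 term: 1/12 · (0.0381391 − 0.730101) = -0.0576635.
After k=1: 629.046.
Order-2 term: −1/720 · (0.000301420 − 0.000872159) = 7.92692e-07.
After k=2: 629.046.
Order-3 term: 1/30240 · (2.09777e-07 − 5.28445e-07) = -1.05380e-11.
After k=3: 629.046.
Order-4 term: −1/1209600 · (1.11160e-10 − 2.65718e-10) = 1.27777e-16.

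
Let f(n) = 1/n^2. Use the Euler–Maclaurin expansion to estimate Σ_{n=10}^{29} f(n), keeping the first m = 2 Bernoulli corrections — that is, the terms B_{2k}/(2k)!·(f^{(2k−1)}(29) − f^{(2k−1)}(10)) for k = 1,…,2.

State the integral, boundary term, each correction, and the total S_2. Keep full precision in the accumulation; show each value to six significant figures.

S_2 ≈ 0.0712713

Integral: ∫_10^29 1/x^2 dx = 0.0655172.
Endpoint term: (f(10) + f(29))/2 = (0.0100000 + 0.00118906)/2 = 0.00559453.
Running total after boundary: 0.0711118.
k=1: B_{2}/(2)! × [f^{(1)}(29) − f^{(1)}(10)] = 1/12 × (-8.20042e-05 − (-0.00200000)) = 0.000159833.
Running total after k=1: 0.0712716.
k=2: B_{4}/(4)! × [f^{(3)}(29) − f^{(3)}(10)] = −1/720 × (-1.17010e-06 − (-0.000240000)) = -3.31708e-07.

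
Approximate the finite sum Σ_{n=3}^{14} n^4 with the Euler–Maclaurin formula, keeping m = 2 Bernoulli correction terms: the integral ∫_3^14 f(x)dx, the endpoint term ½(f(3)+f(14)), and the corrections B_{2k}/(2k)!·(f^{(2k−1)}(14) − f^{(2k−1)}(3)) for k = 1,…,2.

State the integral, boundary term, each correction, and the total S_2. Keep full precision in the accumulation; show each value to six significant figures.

S_2 ≈ 127670

∫_3^14 x^4 dx evaluates to 107516.
½[f(3) + f(14)] = ½[81.0000 + 38416.0] = 19248.5.
Running total after boundary: 126765.
k=1: B_{2}/(2)! × [f^{(1)}(14) − f^{(1)}(3)] = 1/12 × (10976.0 − 108.000) = 905.667.
Partial sum through k=1: 127670.
k=2: B_{4}/(4)! × [f^{(3)}(14) − f^{(3)}(3)] = −1/720 × (336.000 − 72.0000) = -0.366667.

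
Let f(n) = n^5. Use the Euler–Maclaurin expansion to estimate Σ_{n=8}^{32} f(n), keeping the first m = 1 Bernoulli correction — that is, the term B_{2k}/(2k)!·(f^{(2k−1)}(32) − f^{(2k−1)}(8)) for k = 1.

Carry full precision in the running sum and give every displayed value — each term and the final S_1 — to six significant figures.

S_1 ≈ 1.96142e+08

∫_8^32 x^5 dx evaluates to 1.78913e+08.
Endpoint term: (f(8) + f(32))/2 = (32768.0 + 3.35544e+07)/2 = 1.67936e+07.
So far: 1.95707e+08.
Order-1 term: 1/12 · (5.24288e+06 − 20480.0) = 435200.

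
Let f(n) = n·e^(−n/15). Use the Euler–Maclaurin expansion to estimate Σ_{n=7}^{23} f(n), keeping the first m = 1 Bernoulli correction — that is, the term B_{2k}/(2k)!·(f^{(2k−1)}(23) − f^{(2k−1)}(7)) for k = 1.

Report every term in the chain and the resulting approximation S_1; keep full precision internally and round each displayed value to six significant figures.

S_1 ≈ 88.5640

∫_7^23 x·e^(−x/15) dx evaluates to 83.9248.
Boundary: ½(f(7) + f(23)) = ½(4.38962 + 4.96375) = 4.67669.
Integral + boundary = 88.6015.
k=1: B_{2}/(2)! × [f^{(1)}(23) − f^{(1)}(7)] = 1/12 × (-0.115101 − 0.334448) = -0.0374624.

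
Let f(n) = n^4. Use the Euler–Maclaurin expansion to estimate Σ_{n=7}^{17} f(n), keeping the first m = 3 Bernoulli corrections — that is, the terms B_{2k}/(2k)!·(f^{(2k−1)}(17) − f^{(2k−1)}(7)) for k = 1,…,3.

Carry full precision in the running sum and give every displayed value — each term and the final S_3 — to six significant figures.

∫_7^17 x^4 dx evaluates to 280610.
Endpoint term: (f(7) + f(17))/2 = (2401.00 + 83521.0)/2 = 42961.0.
So far: 323571.
Order-1 term: 1/12 · (19652.0 − 1372.00) = 1523.33.
After k=1: 325094.
Order-2 term: −1/720 · (408.000 − 168.000) = -0.333333.
After k=2: 325094.
Order-3 term: 1/30240 · (0.00000 − 0.00000) = 0.00000.

S_3 ≈ 325094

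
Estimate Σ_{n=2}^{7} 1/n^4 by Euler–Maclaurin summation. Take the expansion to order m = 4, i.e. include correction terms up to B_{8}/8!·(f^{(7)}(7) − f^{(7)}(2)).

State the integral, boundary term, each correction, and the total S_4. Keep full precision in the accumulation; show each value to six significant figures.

Integral: ∫_2^7 1/x^4 dx = 0.0406948.
½[f(2) + f(7)] = ½[0.0625000 + 0.000416493] = 0.0314582.
So far: 0.0721531.
Correction k=1: B_{2}/2! · (f^{(1)}(7) − f^{(1)}(2)) = 1/12 · (-0.000237996 − (-0.125000)) = 0.0103968.
After k=1: 0.0825499.
Correction k=2: B_{4}/4! · (f^{(3)}(7) − f^{(3)}(2)) = −1/720 · (-0.000145712 − (-0.937500)) = -0.00130188.
After k=2: 0.0812480.
Correction k=3: B_{6}/6! · (f^{(5)}(7) − f^{(5)}(2)) = 1/30240 · (-0.000166528 − (-13.1250)) = 0.000434022.
After k=3: 0.0816821.
Correction k=4: B_{8}/8! · (f^{(7)}(7) − f^{(7)}(2)) = −1/1209600 · (-0.000305868 − (-295.312)) = -0.000244140.

S_4 ≈ 0.0814379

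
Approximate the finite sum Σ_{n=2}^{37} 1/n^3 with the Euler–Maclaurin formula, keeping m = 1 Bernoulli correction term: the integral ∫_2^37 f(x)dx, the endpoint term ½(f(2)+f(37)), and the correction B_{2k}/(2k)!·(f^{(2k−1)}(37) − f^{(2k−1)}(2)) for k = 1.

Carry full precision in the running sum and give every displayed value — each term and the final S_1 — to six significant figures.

S_1 ≈ 0.202770

The integral term ∫_2^37 1/x^3 dx = 0.124635.
Endpoint term: (f(2) + f(37))/2 = (0.125000 + 1.97422e-05)/2 = 0.0625099.
Integral + boundary = 0.187145.
Correction k=1: B_{2}/2! · (f^{(1)}(37) − f^{(1)}(2)) = 1/12 · (-1.60072e-06 − (-0.187500)) = 0.0156249.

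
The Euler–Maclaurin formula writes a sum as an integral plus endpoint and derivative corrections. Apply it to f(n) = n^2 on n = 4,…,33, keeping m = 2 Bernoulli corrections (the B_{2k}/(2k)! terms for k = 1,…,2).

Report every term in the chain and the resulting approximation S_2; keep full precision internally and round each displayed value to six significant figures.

∫_4^33 x^2 dx evaluates to 11957.7.
Endpoint term: (f(4) + f(33))/2 = (16.0000 + 1089.00)/2 = 552.500.
Integral + boundary = 12510.2.
k=1: B_{2}/(2)! × [f^{(1)}(33) − f^{(1)}(4)] = 1/12 × (66.0000 − 8.00000) = 4.83333.
Partial sum through k=1: 12515.0.
k=2: B_{4}/(4)! × [f^{(3)}(33) − f^{(3)}(4)] = −1/720 × (0.00000 − 0.00000) = 0.00000.

S_2 ≈ 12515.0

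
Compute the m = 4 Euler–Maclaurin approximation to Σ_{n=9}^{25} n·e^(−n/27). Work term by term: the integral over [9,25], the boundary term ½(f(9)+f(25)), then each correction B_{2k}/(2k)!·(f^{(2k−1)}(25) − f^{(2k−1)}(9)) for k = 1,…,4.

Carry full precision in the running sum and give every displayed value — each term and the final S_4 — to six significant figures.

S_4 ≈ 148.393

∫_9^25 x·e^(−x/27) dx evaluates to 140.254.
Boundary: ½(f(9) + f(25)) = ½(6.44878 + 9.90411) = 8.17645.
Integral + boundary = 148.430.
Order-1 term: 1/12 · (0.0293455 − 0.477688) = -0.0373618.
Partial sum through k=1: 148.393.
Order-2 term: −1/720 · (0.00112713 − 0.00262106) = 2.07490e-06.
Partial sum through k=2: 148.393.
Order-3 term: 1/30240 · (3.03703e-06 − 6.29197e-06) = -1.07637e-10.
Partial sum through k=3: 148.393.
Order-4 term: −1/1209600 · (6.21116e-09 − 1.23300e-08) = 5.05852e-15.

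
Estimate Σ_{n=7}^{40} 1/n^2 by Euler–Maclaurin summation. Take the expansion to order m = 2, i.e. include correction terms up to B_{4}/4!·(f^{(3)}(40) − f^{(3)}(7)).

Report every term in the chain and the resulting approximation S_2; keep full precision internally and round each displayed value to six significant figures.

∫_7^40 1/x^2 dx evaluates to 0.117857.
Endpoint term: (f(7) + f(40))/2 = (0.0204082 + 0.000625000)/2 = 0.0105166.
So far: 0.128374.
Order-1 term: 1/12 · (-3.12500e-05 − (-0.00583090)) = 0.000483304.
Partial sum through k=1: 0.128857.
Order-2 term: −1/720 · (-2.34375e-07 − (-0.00142798)) = -1.98298e-06.

S_2 ≈ 0.128855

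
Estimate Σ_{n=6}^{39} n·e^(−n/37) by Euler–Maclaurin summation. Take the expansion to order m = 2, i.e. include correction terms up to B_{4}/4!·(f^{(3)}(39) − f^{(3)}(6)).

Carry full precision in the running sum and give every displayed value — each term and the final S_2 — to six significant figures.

S_2 ≈ 382.075

The integral term ∫_6^39 x·e^(−x/37) dx = 372.789.
Boundary: ½(f(6) + f(39)) = ½(5.10182 + 13.5924) = 9.34709.
So far: 382.136.
Correction k=1: B_{2}/2! · (f^{(1)}(39) − f^{(1)}(6)) = 1/12 · (-0.0188390 − 0.712416) = -0.0609379.
Partial sum through k=1: 382.075.
Correction k=2: B_{4}/4! · (f^{(3)}(39) − f^{(3)}(6)) = −1/720 · (0.000495402 − 0.00176262) = 1.76002e-06.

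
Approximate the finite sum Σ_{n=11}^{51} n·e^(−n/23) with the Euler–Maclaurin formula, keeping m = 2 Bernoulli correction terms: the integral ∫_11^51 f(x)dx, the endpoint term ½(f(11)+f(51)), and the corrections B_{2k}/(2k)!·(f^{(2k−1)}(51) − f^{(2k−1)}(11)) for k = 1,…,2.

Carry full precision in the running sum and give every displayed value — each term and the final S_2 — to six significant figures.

The integral term ∫_11^51 x·e^(−x/23) dx = 299.395.
½[f(11) + f(51)] = ½[6.81847 + 5.55353] = 6.18600.
So far: 305.581.
Correction k=1: B_{2}/2! · (f^{(1)}(51) − f^{(1)}(11)) = 1/12 · (-0.132565 − 0.323405) = -0.0379976.
Running total after k=1: 305.543.
Correction k=2: B_{4}/4! · (f^{(3)}(51) − f^{(3)}(11)) = −1/720 · (0.000161097 − 0.00295487) = 3.88024e-06.

S_2 ≈ 305.543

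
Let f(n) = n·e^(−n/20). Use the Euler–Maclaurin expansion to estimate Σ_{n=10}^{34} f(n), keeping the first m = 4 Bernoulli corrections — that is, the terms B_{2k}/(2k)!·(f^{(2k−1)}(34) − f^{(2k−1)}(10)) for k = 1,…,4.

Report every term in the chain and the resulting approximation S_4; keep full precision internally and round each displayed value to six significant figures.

∫_10^34 x·e^(−x/20) dx evaluates to 166.620.
Endpoint term: (f(10) + f(34))/2 = (6.06531 + 6.21124)/2 = 6.13827.
So far: 172.758.
Correction k=1: B_{2}/2! · (f^{(1)}(34) − f^{(1)}(10)) = 1/12 · (-0.127878 − 0.303265) = -0.0359286.
Partial sum through k=1: 172.723.
Correction k=2: B_{4}/4! · (f^{(3)}(34) − f^{(3)}(10)) = −1/720 · (0.000593721 − 0.00379082) = 4.44041e-06.
Partial sum through k=2: 172.723.
Correction k=3: B_{6}/6! · (f^{(5)}(34) − f^{(5)}(10)) = 1/30240 · (3.76785e-06 − 1.70587e-05) = -4.39511e-10.
Partial sum through k=3: 172.723.
Correction k=4: B_{8}/8! · (f^{(7)}(34) − f^{(7)}(10)) = −1/1209600 · (1.51285e-08 − 6.16008e-08) = 3.84196e-14.

S_4 ≈ 172.723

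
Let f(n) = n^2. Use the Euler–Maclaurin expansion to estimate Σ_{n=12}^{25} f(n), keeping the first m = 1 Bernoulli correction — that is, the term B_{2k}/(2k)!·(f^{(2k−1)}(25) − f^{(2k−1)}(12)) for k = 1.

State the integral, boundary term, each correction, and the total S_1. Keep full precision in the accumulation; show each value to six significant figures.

S_1 ≈ 5019.00

The integral term ∫_12^25 x^2 dx = 4632.33.
Boundary: ½(f(12) + f(25)) = ½(144.000 + 625.000) = 384.500.
Integral + boundary = 5016.83.
Order-1 term: 1/12 · (50.0000 − 24.0000) = 2.16667.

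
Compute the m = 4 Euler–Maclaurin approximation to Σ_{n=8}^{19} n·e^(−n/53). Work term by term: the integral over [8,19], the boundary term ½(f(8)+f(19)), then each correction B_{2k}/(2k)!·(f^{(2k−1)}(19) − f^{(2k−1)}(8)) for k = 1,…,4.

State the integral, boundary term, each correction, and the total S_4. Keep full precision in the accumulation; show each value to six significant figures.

The integral term ∫_8^19 x·e^(−x/53) dx = 113.690.
½[f(8) + f(19)] = ½[6.87917 + 13.2759] = 10.0775.
Running total after boundary: 123.768.
Order-1 term: 1/12 · (0.448242 − 0.730101) = -0.0234882.
Partial sum through k=1: 123.744.
Order-2 term: −1/720 · (0.000657067 − 0.000872159) = 2.98738e-07.
Partial sum through k=2: 123.744.
Order-3 term: 1/30240 · (4.11022e-07 − 5.28445e-07) = -3.88303e-12.
Partial sum through k=3: 123.744.
Order-4 term: −1/1209600 · (2.09373e-10 − 2.65718e-10) = 4.65817e-17.

S_4 ≈ 123.744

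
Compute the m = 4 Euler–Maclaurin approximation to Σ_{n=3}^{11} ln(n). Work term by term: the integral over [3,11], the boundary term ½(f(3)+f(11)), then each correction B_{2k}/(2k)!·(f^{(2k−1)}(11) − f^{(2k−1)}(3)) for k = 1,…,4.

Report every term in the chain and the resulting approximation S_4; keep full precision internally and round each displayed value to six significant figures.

∫_3^11 ln(x) dx evaluates to 15.0810.
Boundary: ½(f(3) + f(11)) = ½(1.09861 + 2.39790) = 1.74825.
Integral + boundary = 16.8293.
Correction k=1: B_{2}/2! · (f^{(1)}(11) − f^{(1)}(3)) = 1/12 · (0.0909091 − 0.333333) = -0.0202020.
After k=1: 16.8091.
Correction k=2: B_{4}/4! · (f^{(3)}(11) − f^{(3)}(3)) = −1/720 · (0.00150263 − 0.0740741) = 0.000100794.
After k=2: 16.8092.
Correction k=3: B_{6}/6! · (f^{(5)}(11) − f^{(5)}(3)) = 1/30240 · (0.000149021 − 0.0987654) = -3.26112e-06.
After k=3: 16.8092.
Correction k=4: B_{8}/8! · (f^{(7)}(11) − f^{(7)}(3)) = −1/1209600 · (3.69474e-05 − 0.329218) = 2.72141e-07.

S_4 ≈ 16.8092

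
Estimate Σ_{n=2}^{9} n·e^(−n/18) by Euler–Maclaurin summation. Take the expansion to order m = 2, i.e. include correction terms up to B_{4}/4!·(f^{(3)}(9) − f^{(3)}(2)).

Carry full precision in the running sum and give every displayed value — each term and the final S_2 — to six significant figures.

S_2 ≈ 30.9515

Integral: ∫_2^9 x·e^(−x/18) dx = 27.3683.
Boundary: ½(f(2) + f(9)) = ½(1.78968 + 5.45878) = 3.62423.
So far: 30.9925.
Correction k=1: B_{2}/2! · (f^{(1)}(9) − f^{(1)}(2)) = 1/12 · (0.303265 − 0.795413) = -0.0410123.
Partial sum through k=1: 30.9515.
Correction k=2: B_{4}/4! · (f^{(3)}(9) − f^{(3)}(2)) = −1/720 · (0.00468002 − 0.00797868) = 4.58147e-06.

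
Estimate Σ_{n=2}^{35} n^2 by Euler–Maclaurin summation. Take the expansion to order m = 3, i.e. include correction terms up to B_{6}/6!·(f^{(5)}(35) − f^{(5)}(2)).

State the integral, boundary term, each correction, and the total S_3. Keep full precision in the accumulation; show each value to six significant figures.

S_3 ≈ 14909.0

∫_2^35 x^2 dx evaluates to 14289.0.
Boundary: ½(f(2) + f(35)) = ½(4.00000 + 1225.00) = 614.500.
Running total after boundary: 14903.5.
Order-1 term: 1/12 · (70.0000 − 4.00000) = 5.50000.
Partial sum through k=1: 14909.0.
Order-2 term: −1/720 · (0.00000 − 0.00000) = 0.00000.
Partial sum through k=2: 14909.0.
Order-3 term: 1/30240 · (0.00000 − 0.00000) = 0.00000.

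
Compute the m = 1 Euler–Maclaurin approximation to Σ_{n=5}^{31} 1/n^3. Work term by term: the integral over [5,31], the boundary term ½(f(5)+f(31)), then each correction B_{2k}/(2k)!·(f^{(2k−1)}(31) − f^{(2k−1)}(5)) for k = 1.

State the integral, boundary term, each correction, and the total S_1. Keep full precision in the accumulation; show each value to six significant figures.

Integral: ∫_5^31 1/x^3 dx = 0.0194797.
Endpoint term: (f(5) + f(31))/2 = (0.00800000 + 3.35672e-05)/2 = 0.00401678.
Running total after boundary: 0.0234965.
k=1: B_{2}/(2)! × [f^{(1)}(31) − f^{(1)}(5)] = 1/12 × (-3.24844e-06 − (-0.00480000)) = 0.000399729.

S_1 ≈ 0.0238962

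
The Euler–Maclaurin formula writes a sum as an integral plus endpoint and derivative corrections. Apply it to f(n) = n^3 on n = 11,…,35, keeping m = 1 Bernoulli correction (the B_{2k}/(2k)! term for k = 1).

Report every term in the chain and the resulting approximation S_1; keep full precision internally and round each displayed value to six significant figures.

Integral: ∫_11^35 x^3 dx = 371496.
½[f(11) + f(35)] = ½[1331.00 + 42875.0] = 22103.0.
Running total after boundary: 393599.
k=1: B_{2}/(2)! × [f^{(1)}(35) − f^{(1)}(11)] = 1/12 × (3675.00 − 363.000) = 276.000.

S_1 ≈ 393875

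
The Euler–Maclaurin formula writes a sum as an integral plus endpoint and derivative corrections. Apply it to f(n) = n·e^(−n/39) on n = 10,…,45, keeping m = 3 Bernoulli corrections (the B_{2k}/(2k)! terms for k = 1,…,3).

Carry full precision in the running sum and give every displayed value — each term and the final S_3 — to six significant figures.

S_3 ≈ 456.373

∫_10^45 x·e^(−x/39) dx evaluates to 445.458.
Endpoint term: (f(10) + f(45))/2 = (7.73824 + 14.1940)/2 = 10.9661.
Running total after boundary: 456.425.
Order-1 term: 1/12 · (-0.0485263 − 0.575408) = -0.0519945.
Partial sum through k=1: 456.373.
Order-2 term: −1/720 · (0.000382851 − 0.00139583) = 1.40691e-06.
Partial sum through k=2: 456.373.
Order-3 term: 1/30240 · (5.24396e-07 − 1.58669e-06) = -3.51287e-11.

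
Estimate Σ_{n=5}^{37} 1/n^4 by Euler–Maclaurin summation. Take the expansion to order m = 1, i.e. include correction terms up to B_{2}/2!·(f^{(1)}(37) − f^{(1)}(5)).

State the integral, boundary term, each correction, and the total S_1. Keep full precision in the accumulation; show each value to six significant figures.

S_1 ≈ 0.00356701

The integral term ∫_5^37 1/x^4 dx = 0.00266009.
½[f(5) + f(37)] = ½[0.00160000 + 5.33572e-07] = 0.000800267.
So far: 0.00346035.
Correction k=1: B_{2}/2! · (f^{(1)}(37) − f^{(1)}(5)) = 1/12 · (-5.76835e-08 − (-0.00128000)) = 0.000106662.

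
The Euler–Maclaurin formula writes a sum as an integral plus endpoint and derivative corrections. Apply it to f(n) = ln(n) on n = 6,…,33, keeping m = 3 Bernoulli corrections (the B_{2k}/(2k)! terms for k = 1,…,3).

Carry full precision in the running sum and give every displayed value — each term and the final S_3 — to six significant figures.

Integral: ∫_6^33 ln(x) dx = 77.6342.
Boundary: ½(f(6) + f(33)) = ½(1.79176 + 3.49651) = 2.64413.
Running total after boundary: 80.2783.
Correction k=1: B_{2}/2! · (f^{(1)}(33) − f^{(1)}(6)) = 1/12 · (0.0303030 − 0.166667) = -0.0113636.
Partial sum through k=1: 80.2670.
Correction k=2: B_{4}/4! · (f^{(3)}(33) − f^{(3)}(6)) = −1/720 · (5.56529e-05 − 0.00925926) = 1.27828e-05.
Partial sum through k=2: 80.2670.
Correction k=3: B_{6}/6! · (f^{(5)}(33) − f^{(5)}(6)) = 1/30240 · (6.13256e-07 − 0.00308642) = -1.02044e-07.

S_3 ≈ 80.2670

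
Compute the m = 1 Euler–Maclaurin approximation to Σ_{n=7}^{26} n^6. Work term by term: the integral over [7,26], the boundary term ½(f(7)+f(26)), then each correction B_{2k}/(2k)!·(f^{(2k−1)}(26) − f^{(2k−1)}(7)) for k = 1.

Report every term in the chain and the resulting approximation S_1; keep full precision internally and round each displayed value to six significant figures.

∫_7^26 x^6 dx evaluates to 1.14728e+09.
½[f(7) + f(26)] = ½[117649 + 3.08916e+08] = 1.54517e+08.
Integral + boundary = 1.30180e+09.
Order-1 term: 1/12 · (7.12883e+07 − 100842) = 5.93228e+06.

S_1 ≈ 1.30773e+09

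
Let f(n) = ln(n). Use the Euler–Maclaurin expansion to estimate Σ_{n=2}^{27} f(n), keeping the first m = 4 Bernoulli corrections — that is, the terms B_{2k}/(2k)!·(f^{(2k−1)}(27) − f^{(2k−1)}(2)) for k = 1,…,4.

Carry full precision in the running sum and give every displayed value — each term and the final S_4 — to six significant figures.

∫_2^27 ln(x) dx evaluates to 62.6013.
½[f(2) + f(27)] = ½[0.693147 + 3.29584] = 1.99449.
Integral + boundary = 64.5958.
Order-1 term: 1/12 · (0.0370370 − 0.500000) = -0.0385802.
Partial sum through k=1: 64.5572.
Order-2 term: −1/720 · (0.000101611 − 0.250000) = 0.000347081.
Partial sum through k=2: 64.5576.
Order-3 term: 1/30240 · (1.67260e-06 − 0.750000) = -2.48015e-05.
Partial sum through k=3: 64.5575.
Order-4 term: −1/1209600 · (6.88313e-08 − 5.62500) = 4.65030e-06.

S_4 ≈ 64.5575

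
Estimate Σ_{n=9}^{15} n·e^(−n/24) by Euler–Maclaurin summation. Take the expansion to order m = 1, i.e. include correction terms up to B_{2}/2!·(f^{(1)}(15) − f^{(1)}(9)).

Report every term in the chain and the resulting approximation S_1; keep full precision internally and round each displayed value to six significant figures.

S_1 ≈ 50.4166

The integral term ∫_9^15 x·e^(−x/24) dx = 43.3284.
Boundary: ½(f(9) + f(15)) = ½(6.18560 + 8.02892) = 7.10726.
Integral + boundary = 50.4357.
Correction k=1: B_{2}/2! · (f^{(1)}(15) − f^{(1)}(9)) = 1/12 · (0.200723 − 0.429556) = -0.0190694.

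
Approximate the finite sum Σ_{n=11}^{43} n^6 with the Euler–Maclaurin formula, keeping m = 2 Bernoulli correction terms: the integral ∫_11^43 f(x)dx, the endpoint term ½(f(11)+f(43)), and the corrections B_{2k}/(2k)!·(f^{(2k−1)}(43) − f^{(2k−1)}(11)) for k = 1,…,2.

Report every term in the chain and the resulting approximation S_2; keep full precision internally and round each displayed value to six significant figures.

Integral: ∫_11^43 x^6 dx = 3.88284e+10.
½[f(11) + f(43)] = ½[1.77156e+06 + 6.32136e+09] = 3.16157e+09.
Running total after boundary: 4.19900e+10.
Order-1 term: 1/12 · (8.82051e+08 − 966306) = 7.34237e+07.
Partial sum through k=1: 4.20634e+10.
Order-2 term: −1/720 · (9.54084e+06 − 159720) = -13029.3.

S_2 ≈ 4.20634e+10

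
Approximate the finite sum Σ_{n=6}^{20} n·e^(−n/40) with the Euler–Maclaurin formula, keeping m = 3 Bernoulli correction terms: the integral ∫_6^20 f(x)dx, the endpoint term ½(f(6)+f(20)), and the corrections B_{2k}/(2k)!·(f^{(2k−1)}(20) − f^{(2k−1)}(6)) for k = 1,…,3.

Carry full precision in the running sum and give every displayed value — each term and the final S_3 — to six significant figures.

The integral term ∫_6^20 x·e^(−x/40) dx = 128.029.
Endpoint term: (f(6) + f(20))/2 = (5.16425 + 12.1306)/2 = 8.64743.
Integral + boundary = 136.677.
k=1: B_{2}/(2)! × [f^{(1)}(20) − f^{(1)}(6)] = 1/12 × (0.303265 − 0.731602) = -0.0356947.
Partial sum through k=1: 136.641.
k=2: B_{4}/(4)! × [f^{(3)}(20) − f^{(3)}(6)] = −1/720 × (0.000947704 − 0.00153314) = 8.13100e-07.
Partial sum through k=2: 136.641.
k=3: B_{6}/(6)! × [f^{(5)}(20) − f^{(5)}(6)] = 1/30240 × (1.06617e-06 − 1.63064e-06) = -1.86664e-11.

S_3 ≈ 136.641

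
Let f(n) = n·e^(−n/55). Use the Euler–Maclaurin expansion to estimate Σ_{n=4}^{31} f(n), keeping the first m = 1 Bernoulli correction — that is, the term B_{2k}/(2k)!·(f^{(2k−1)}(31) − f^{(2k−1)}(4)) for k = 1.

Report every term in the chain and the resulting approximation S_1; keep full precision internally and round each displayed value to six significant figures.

S_1 ≈ 335.996

Integral: ∫_4^31 x·e^(−x/55) dx = 325.366.
Endpoint term: (f(4) + f(31))/2 = (3.71942 + 17.6432)/2 = 10.6813.
Running total after boundary: 336.047.
Order-1 term: 1/12 · (0.248350 − 0.862229) = -0.0511565.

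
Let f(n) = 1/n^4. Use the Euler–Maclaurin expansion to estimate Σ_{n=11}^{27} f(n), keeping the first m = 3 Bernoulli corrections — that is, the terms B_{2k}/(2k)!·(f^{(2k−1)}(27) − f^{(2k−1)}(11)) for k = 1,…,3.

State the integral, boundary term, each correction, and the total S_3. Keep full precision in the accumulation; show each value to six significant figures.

S_3 ≈ 0.000270633

The integral term ∫_11^27 1/x^4 dx = 0.000233503.
½[f(11) + f(27)] = ½[6.83013e-05 + 1.88168e-06] = 3.50915e-05.
Running total after boundary: 0.000268595.
Correction k=1: B_{2}/2! · (f^{(1)}(27) − f^{(1)}(11)) = 1/12 · (-2.78767e-07 − (-2.48369e-05)) = 2.04651e-06.
After k=1: 0.000270641.
Correction k=2: B_{4}/4! · (f^{(3)}(27) − f^{(3)}(11)) = −1/720 · (-1.14719e-08 − (-6.15790e-06)) = -8.53670e-09.
After k=2: 0.000270633.
Correction k=3: B_{6}/6! · (f^{(5)}(27) − f^{(5)}(11)) = 1/30240 · (-8.81242e-10 − (-2.84994e-06)) = 9.42148e-11.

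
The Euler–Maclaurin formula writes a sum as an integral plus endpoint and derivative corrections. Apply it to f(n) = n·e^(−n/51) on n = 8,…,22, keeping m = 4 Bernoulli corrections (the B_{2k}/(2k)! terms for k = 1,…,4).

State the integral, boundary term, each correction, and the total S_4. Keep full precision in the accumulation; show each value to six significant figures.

S_4 ≈ 164.170

The integral term ∫_8^22 x·e^(−x/51) dx = 153.634.
Endpoint term: (f(8) + f(22))/2 = (6.83857 + 14.2916)/2 = 10.5651.
So far: 164.199.
Correction k=1: B_{2}/2! · (f^{(1)}(22) − f^{(1)}(8)) = 1/12 · (0.369390 − 0.720732) = -0.0292785.
Running total after k=1: 164.170.
Correction k=2: B_{4}/4! · (f^{(3)}(22) − f^{(3)}(8)) = −1/720 · (0.000641532 − 0.000934400) = 4.06762e-07.
Running total after k=2: 164.170.
Correction k=3: B_{6}/6! · (f^{(5)}(22) − f^{(5)}(8)) = 1/30240 · (4.38695e-07 − 6.11958e-07) = -5.72960e-12.
Running total after k=3: 164.170.
Correction k=4: B_{8}/8! · (f^{(7)}(22) − f^{(7)}(8)) = −1/1209600 · (2.42500e-10 − 3.32437e-10) = 7.43532e-17.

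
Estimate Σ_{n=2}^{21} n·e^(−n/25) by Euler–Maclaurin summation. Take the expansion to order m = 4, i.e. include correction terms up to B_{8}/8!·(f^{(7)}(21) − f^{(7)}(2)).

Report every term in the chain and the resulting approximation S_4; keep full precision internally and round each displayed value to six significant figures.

S_4 ≈ 132.027

∫_2^21 x·e^(−x/25) dx evaluates to 126.636.
Endpoint term: (f(2) + f(21))/2 = (1.84623 + 9.06592)/2 = 5.45608.
So far: 132.093.
Order-1 term: 1/12 · (0.0690737 − 0.849267) = -0.0650161.
Partial sum through k=1: 132.027.
Order-2 term: −1/720 · (0.00149199 − 0.00431280) = 3.91779e-06.
Partial sum through k=2: 132.027.
Order-3 term: 1/30240 · (4.59754e-06 − 1.16268e-05) = -2.32450e-10.
Partial sum through k=3: 132.027.
Order-4 term: −1/1209600 · (1.08926e-08 − 2.61651e-08) = 1.26260e-14.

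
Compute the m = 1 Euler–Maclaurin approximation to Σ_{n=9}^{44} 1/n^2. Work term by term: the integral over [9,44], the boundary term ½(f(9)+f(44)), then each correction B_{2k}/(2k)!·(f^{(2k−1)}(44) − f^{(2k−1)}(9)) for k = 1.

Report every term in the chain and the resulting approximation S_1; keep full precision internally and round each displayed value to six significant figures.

S_1 ≈ 0.0950416

The integral term ∫_9^44 1/x^2 dx = 0.0883838.
Endpoint term: (f(9) + f(44))/2 = (0.0123457 + 0.000516529)/2 = 0.00643110.
So far: 0.0948149.
Order-1 term: 1/12 · (-2.34786e-05 − (-0.00274348)) = 0.000226667.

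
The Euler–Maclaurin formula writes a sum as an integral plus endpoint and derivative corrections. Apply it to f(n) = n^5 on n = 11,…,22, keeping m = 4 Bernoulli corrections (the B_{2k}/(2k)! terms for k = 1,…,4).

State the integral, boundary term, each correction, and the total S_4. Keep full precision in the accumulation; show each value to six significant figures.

∫_11^22 x^5 dx evaluates to 1.86014e+07.
Boundary: ½(f(11) + f(22)) = ½(161051 + 5.15363e+06) = 2.65734e+06.
Integral + boundary = 2.12587e+07.
Correction k=1: B_{2}/2! · (f^{(1)}(22) − f^{(1)}(11)) = 1/12 · (1.17128e+06 − 73205.0) = 91506.2.
Partial sum through k=1: 2.13502e+07.
Correction k=2: B_{4}/4! · (f^{(3)}(22) − f^{(3)}(11)) = −1/720 · (29040.0 − 7260.00) = -30.2500.
Partial sum through k=2: 2.13502e+07.
Correction k=3: B_{6}/6! · (f^{(5)}(22) − f^{(5)}(11)) = 1/30240 · (120.000 − 120.000) = 0.00000.
Partial sum through k=3: 2.13502e+07.
Correction k=4: B_{8}/8! · (f^{(7)}(22) − f^{(7)}(11)) = −1/1209600 · (0.00000 − 0.00000) = 0.00000.

S_4 ≈ 2.13502e+07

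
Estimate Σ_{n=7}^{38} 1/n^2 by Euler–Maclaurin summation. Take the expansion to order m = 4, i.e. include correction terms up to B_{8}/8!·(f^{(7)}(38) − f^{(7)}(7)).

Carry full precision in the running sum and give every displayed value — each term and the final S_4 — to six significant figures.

S_4 ≈ 0.127573

Integral: ∫_7^38 1/x^2 dx = 0.116541.
Boundary: ½(f(7) + f(38)) = ½(0.0204082 + 0.000692521) = 0.0105503.
Integral + boundary = 0.127092.
Correction k=1: B_{2}/2! · (f^{(1)}(38) − f^{(1)}(7)) = 1/12 · (-3.64485e-05 − (-0.00583090)) = 0.000482871.
Running total after k=1: 0.127575.
Correction k=2: B_{4}/4! · (f^{(3)}(38) − f^{(3)}(7)) = −1/720 · (-3.02896e-07 − (-0.00142798)) = -1.98288e-06.
Running total after k=2: 0.127573.
Correction k=3: B_{6}/6! · (f^{(5)}(38) − f^{(5)}(7)) = 1/30240 · (-6.29285e-09 − (-0.000874271)) = 2.89109e-08.
Running total after k=3: 0.127573.
Correction k=4: B_{8}/8! · (f^{(7)}(38) − f^{(7)}(7)) = −1/1209600 · (-2.44044e-10 − (-0.000999167)) = -8.26031e-10.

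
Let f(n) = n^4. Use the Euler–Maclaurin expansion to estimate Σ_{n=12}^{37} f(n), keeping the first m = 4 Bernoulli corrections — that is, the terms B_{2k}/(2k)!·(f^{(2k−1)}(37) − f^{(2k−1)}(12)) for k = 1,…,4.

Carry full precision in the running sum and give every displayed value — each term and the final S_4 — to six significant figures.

Integral: ∫_12^37 x^4 dx = 1.38190e+07.
Boundary: ½(f(12) + f(37)) = ½(20736.0 + 1.87416e+06) = 947448.
Integral + boundary = 1.47665e+07.
Correction k=1: B_{2}/2! · (f^{(1)}(37) − f^{(1)}(12)) = 1/12 · (202612 − 6912.00) = 16308.3.
After k=1: 1.47828e+07.
Correction k=2: B_{4}/4! · (f^{(3)}(37) − f^{(3)}(12)) = −1/720 · (888.000 − 288.000) = -0.833333.
After k=2: 1.47828e+07.
Correction k=3: B_{6}/6! · (f^{(5)}(37) − f^{(5)}(12)) = 1/30240 · (0.00000 − 0.00000) = 0.00000.
After k=3: 1.47828e+07.
Correction k=4: B_{8}/8! · (f^{(7)}(37) − f^{(7)}(12)) = −1/1209600 · (0.00000 − 0.00000) = 0.00000.

S_4 ≈ 1.47828e+07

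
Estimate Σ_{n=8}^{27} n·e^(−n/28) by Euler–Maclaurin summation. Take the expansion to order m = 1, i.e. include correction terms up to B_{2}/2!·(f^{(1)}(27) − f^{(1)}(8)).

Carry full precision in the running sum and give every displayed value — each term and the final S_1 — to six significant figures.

S_1 ≈ 178.465

∫_8^27 x·e^(−x/28) dx evaluates to 170.356.
½[f(8) + f(27)] = ½[6.01182 + 10.2939] = 8.15286.
Integral + boundary = 178.509.
Order-1 term: 1/12 · (0.0136163 − 0.536769) = -0.0435961.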